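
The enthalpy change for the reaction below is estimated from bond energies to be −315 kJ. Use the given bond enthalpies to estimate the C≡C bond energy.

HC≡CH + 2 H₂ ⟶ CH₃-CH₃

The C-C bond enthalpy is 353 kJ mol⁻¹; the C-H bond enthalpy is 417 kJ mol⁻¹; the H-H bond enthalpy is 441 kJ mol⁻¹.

D(C≡C) ≈ 824 kJ/mol

Let D be the C≡C bond energy.
Σ(broken) = 1×D + 2×417 + 2×441 = 1716 + D
Σ(formed) = 1×353 + 6×417 = 2855
ΔH = Σ(broken) − Σ(formed) = (1716 + D) − (2855) = −1139 + D
Setting this equal to −315 kJ gives D = 824 kJ/mol.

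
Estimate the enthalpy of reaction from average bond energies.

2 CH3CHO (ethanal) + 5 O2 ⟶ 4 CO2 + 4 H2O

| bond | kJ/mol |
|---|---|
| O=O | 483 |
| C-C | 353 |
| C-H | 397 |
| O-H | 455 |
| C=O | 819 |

Bonds broken (reactants):
  C-C: 2 × 353 = 706
  C-H: 8 × 397 = 3176
  C=O: 2 × 819 = 1638
  O=O: 5 × 483 = 2415
  Σ(broken) = 7935 kJ
Bonds formed (products):
  C=O: 8 × 819 = 6552
  O-H: 8 × 455 = 3640
  Σ(formed) = 10192 kJ
ΔH = Σ(broken) − Σ(formed) = 7935 − 10192 = −2257 kJ

ΔH ≈ −2257 kJ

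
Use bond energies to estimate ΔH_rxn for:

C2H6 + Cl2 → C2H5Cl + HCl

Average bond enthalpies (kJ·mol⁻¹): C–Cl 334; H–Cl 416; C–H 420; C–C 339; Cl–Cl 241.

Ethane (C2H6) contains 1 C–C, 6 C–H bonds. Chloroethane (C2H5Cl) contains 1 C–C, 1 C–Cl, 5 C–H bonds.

ΔH ≈ −89 kJ

Bonds broken (reactants):
  C–C: 1 × 339 = 339
  C–H: 6 × 420 = 2520
  Cl–Cl: 1 × 241 = 241
  Σ(broken) = 3100 kJ
Bonds formed (products):
  C–C: 1 × 339 = 339
  C–Cl: 1 × 334 = 334
  C–H: 5 × 420 = 2100
  H–Cl: 1 × 416 = 416
  Σ(formed) = 3189 kJ
ΔH = Σ(broken) − Σ(formed) = 3100 − 3189 = −89 kJ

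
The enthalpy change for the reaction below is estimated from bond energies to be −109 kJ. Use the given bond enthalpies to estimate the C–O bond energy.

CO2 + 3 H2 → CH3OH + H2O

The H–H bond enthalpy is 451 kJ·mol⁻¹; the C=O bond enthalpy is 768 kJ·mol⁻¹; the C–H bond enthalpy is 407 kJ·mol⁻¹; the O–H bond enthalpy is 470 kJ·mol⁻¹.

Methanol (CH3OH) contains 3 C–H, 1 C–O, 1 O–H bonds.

D(C–O) ≈ 367 kJ/mol

Let D be the C–O bond energy.
Σ(broken) = 2×768 + 3×451 = 2889
Σ(formed) = 3×407 + 1×D + 3×470 = 2631 + D
ΔH = Σ(broken) − Σ(formed) = (2889) − (2631 + D) = +258 − D
Setting this equal to −109 kJ gives D = 367 kJ/mol.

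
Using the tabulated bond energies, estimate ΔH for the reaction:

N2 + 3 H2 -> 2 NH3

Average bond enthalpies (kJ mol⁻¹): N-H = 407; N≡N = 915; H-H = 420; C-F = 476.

ΔH ≈ −267 kJ

Bonds broken (reactants):
  H-H: 3 × 420 = 1260
  N≡N: 1 × 915 = 915
  Σ(broken) = 2175 kJ
Bonds formed (products):
  N-H: 6 × 407 = 2442
  Σ(formed) = 2442 kJ
ΔH = Σ(broken) − Σ(formed) = 2175 − 2442 = −267 kJ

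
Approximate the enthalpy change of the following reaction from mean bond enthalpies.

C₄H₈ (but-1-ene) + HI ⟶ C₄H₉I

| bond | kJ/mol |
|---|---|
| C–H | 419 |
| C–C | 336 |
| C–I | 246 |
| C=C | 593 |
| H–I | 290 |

Bonds broken (reactants):
  C–C: 2 × 336 = 672
  C–H: 8 × 419 = 3352
  C=C: 1 × 593 = 593
  H–I: 1 × 290 = 290
  Σ(broken) = 4907 kJ
Bonds formed (products):
  C–C: 3 × 336 = 1008
  C–H: 9 × 419 = 3771
  C–I: 1 × 246 = 246
  Σ(formed) = 5025 kJ
ΔH = Σ(broken) − Σ(formed) = 4907 − 5025 = −118 kJ

ΔH ≈ −118 kJ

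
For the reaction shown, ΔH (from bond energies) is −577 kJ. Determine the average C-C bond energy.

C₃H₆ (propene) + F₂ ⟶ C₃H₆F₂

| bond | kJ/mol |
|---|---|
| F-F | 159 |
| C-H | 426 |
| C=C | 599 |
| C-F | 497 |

Let D be the C-C bond energy.
Σ(broken) = 1×D + 6×426 + 1×599 + 1×159 = 3314 + D
Σ(formed) = 2×D + 2×497 + 6×426 = 3550 + 2D
ΔH = Σ(broken) − Σ(formed) = (3314 + D) − (3550 + 2D) = −236 − D
Setting this equal to −577 kJ gives D = 341 kJ/mol.

D(C-C) ≈ 341 kJ/mol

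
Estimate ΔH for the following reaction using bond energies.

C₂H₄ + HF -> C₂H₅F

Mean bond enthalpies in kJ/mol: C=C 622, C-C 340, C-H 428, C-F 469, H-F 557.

ΔH ≈ −58 kJ

Bonds broken (reactants):
  C-H: 4 × 428 = 1712
  C=C: 1 × 622 = 622
  H-F: 1 × 557 = 557
  Σ(broken) = 2891 kJ
Bonds formed (products):
  C-C: 1 × 340 = 340
  C-F: 1 × 469 = 469
  C-H: 5 × 428 = 2140
  Σ(formed) = 2949 kJ
ΔH = Σ(broken) − Σ(formed) = 2891 − 2949 = −58 kJ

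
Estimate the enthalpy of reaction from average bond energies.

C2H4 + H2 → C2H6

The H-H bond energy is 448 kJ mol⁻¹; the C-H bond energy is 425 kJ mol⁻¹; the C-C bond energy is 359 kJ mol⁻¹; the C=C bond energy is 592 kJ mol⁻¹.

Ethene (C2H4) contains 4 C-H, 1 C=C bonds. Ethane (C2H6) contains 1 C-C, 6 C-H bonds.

Bonds broken (reactants):
  C-H: 4 × 425 = 1700
  C=C: 1 × 592 = 592
  H-H: 1 × 448 = 448
  Σ(broken) = 2740 kJ
Bonds formed (products):
  C-C: 1 × 359 = 359
  C-H: 6 × 425 = 2550
  Σ(formed) = 2909 kJ
ΔH = Σ(broken) − Σ(formed) = 2740 − 2909 = −169 kJ

ΔH ≈ −169 kJ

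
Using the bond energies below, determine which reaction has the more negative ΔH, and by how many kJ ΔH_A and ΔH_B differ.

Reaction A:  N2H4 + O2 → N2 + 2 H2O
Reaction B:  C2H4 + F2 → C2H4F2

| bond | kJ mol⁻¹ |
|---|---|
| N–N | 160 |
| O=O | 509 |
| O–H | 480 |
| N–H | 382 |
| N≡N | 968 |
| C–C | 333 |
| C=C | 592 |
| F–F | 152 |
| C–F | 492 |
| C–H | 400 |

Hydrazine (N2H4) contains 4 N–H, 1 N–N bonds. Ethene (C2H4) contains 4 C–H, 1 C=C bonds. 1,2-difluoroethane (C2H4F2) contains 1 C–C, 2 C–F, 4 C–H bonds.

Reaction A, by 118 kJ

Reaction A:
  Bonds broken (reactants):
    N–H: 4 × 382 = 1528
    N–N: 1 × 160 = 160
    O=O: 1 × 509 = 509
    Σ(broken) = 2197 kJ
  Bonds formed (products):
    N≡N: 1 × 968 = 968
    O–H: 4 × 480 = 1920
    Σ(formed) = 2888 kJ
  ΔH_A = 2197 − 2888 = −691 kJ
Reaction B:
  Bonds broken (reactants):
    C–H: 4 × 400 = 1600
    C=C: 1 × 592 = 592
    F–F: 1 × 152 = 152
    Σ(broken) = 2344 kJ
  Bonds formed (products):
    C–C: 1 × 333 = 333
    C–F: 2 × 492 = 984
    C–H: 4 × 400 = 1600
    Σ(formed) = 2917 kJ
  ΔH_B = 2344 − 2917 = −573 kJ
ΔH_A − ΔH_B = −118 kJ, so reaction A has the more negative ΔH; |ΔH_A − ΔH_B| = 118 kJ.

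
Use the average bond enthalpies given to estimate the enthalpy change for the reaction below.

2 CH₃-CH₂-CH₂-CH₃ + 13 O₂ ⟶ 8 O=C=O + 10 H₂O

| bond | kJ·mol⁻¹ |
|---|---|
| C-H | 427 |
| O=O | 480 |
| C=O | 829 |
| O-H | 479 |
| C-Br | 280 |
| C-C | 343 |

Bonds broken (reactants):
  C-C: 6 × 343 = 2058
  C-H: 20 × 427 = 8540
  O=O: 13 × 480 = 6240
  Σ(broken) = 16838 kJ
Bonds formed (products):
  C=O: 16 × 829 = 13264
  O-H: 20 × 479 = 9580
  Σ(formed) = 22844 kJ
ΔH = Σ(broken) − Σ(formed) = 16838 − 22844 = −6006 kJ

ΔH ≈ −6006 kJ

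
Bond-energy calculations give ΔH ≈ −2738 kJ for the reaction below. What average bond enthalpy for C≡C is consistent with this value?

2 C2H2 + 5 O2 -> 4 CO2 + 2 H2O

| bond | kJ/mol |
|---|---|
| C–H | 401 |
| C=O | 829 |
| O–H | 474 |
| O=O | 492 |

D(C≡C) ≈ 863 kJ/mol

Let D be the C≡C bond energy.
Σ(broken) = 2×D + 4×401 + 5×492 = 4064 + 2D
Σ(formed) = 8×829 + 4×474 = 8528
ΔH = Σ(broken) − Σ(formed) = (4064 + 2D) − (8528) = −4464 + 2D
Setting this equal to −2738 kJ gives 2D = 1726, so D = 863 kJ/mol.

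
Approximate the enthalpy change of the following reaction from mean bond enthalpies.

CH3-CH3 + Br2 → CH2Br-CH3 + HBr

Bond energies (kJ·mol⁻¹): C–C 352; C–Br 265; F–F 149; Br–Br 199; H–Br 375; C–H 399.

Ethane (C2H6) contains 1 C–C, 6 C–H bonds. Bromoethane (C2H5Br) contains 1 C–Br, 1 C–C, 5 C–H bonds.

Bonds broken (reactants):
  Br–Br: 1 × 199 = 199
  C–C: 1 × 352 = 352
  C–H: 6 × 399 = 2394
  Σ(broken) = 2945 kJ
Bonds formed (products):
  C–Br: 1 × 265 = 265
  C–C: 1 × 352 = 352
  C–H: 5 × 399 = 1995
  H–Br: 1 × 375 = 375
  Σ(formed) = 2987 kJ
ΔH = Σ(broken) − Σ(formed) = 2945 − 2987 = −42 kJ

ΔH ≈ −42 kJ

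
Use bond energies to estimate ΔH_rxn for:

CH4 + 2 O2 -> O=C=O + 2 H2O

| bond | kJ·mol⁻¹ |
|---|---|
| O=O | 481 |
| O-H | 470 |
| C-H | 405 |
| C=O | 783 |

Bonds broken (reactants):
  C-H: 4 × 405 = 1620
  O=O: 2 × 481 = 962
  Σ(broken) = 2582 kJ
Bonds formed (products):
  C=O: 2 × 783 = 1566
  O-H: 4 × 470 = 1880
  Σ(formed) = 3446 kJ
ΔH = Σ(broken) − Σ(formed) = 2582 − 3446 = −864 kJ

ΔH ≈ −864 kJ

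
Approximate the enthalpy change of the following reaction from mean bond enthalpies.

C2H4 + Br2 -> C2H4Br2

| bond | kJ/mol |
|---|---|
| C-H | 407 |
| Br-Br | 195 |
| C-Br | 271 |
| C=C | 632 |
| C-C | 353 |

ΔH ≈ −68 kJ

Bonds broken (reactants):
  Br-Br: 1 × 195 = 195
  C-H: 4 × 407 = 1628
  C=C: 1 × 632 = 632
  Σ(broken) = 2455 kJ
Bonds formed (products):
  C-Br: 2 × 271 = 542
  C-C: 1 × 353 = 353
  C-H: 4 × 407 = 1628
  Σ(formed) = 2523 kJ
ΔH = Σ(broken) − Σ(formed) = 2455 − 2523 = −68 kJ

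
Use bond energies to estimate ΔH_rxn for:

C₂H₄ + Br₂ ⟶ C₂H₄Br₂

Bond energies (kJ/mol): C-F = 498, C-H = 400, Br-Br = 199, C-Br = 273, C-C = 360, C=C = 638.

ΔH ≈ −69 kJ

Bonds broken (reactants):
  Br-Br: 1 × 199 = 199
  C-H: 4 × 400 = 1600
  C=C: 1 × 638 = 638
  Σ(broken) = 2437 kJ
Bonds formed (products):
  C-Br: 2 × 273 = 546
  C-C: 1 × 360 = 360
  C-H: 4 × 400 = 1600
  Σ(formed) = 2506 kJ
ΔH = Σ(broken) − Σ(formed) = 2437 − 2506 = −69 kJ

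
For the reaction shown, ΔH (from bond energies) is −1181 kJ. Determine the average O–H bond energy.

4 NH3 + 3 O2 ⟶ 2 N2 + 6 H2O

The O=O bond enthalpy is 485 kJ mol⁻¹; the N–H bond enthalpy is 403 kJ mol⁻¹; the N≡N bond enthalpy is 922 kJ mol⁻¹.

D(O–H) ≈ 469 kJ/mol

Let D be the O–H bond energy.
Σ(broken) = 12×403 + 3×485 = 6291
Σ(formed) = 2×922 + 12×D = 1844 + 12D
ΔH = Σ(broken) − Σ(formed) = (6291) − (1844 + 12D) = +4447 − 12D
Setting this equal to −1181 kJ gives 12D = 5628, so D = 469 kJ/mol.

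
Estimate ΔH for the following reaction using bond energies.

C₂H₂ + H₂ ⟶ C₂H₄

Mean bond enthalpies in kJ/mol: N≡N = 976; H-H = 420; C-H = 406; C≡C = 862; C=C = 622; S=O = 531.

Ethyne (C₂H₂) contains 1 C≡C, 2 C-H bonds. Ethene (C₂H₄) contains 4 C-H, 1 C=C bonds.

Bonds broken (reactants):
  C≡C: 1 × 862 = 862
  C-H: 2 × 406 = 812
  H-H: 1 × 420 = 420
  Σ(broken) = 2094 kJ
Bonds formed (products):
  C-H: 4 × 406 = 1624
  C=C: 1 × 622 = 622
  Σ(formed) = 2246 kJ
ΔH = Σ(broken) − Σ(formed) = 2094 − 2246 = −152 kJ

ΔH ≈ −152 kJ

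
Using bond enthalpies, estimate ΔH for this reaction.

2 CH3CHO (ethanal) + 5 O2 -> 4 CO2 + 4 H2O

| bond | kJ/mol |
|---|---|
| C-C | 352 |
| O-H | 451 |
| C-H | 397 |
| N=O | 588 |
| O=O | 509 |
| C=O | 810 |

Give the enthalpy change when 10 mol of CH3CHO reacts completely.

ΔH = −10215 kJ

Bonds broken (reactants):
  C-C: 2 × 352 = 704
  C-H: 8 × 397 = 3176
  C=O: 2 × 810 = 1620
  O=O: 5 × 509 = 2545
  Σ(broken) = 8045 kJ
Bonds formed (products):
  C=O: 8 × 810 = 6480
  O-H: 8 × 451 = 3608
  Σ(formed) = 10088 kJ
ΔH = Σ(broken) − Σ(formed) = 8045 − 10088 = −2043 kJ
For 5× the reaction as written: 5 × (−2043) = −10215 kJ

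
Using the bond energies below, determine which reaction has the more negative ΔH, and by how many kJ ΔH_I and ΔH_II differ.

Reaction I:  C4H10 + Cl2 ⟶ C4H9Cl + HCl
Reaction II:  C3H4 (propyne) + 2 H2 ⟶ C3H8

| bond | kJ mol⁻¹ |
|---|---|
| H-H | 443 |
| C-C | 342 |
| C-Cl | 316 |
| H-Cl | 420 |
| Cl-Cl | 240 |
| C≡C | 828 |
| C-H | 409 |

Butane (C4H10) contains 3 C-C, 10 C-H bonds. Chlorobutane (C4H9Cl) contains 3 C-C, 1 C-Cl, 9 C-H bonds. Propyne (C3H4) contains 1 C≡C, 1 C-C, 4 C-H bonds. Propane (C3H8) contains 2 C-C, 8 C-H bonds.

Reaction II, by 177 kJ

Reaction I:
  Bonds broken (reactants):
    C-C: 3 × 342 = 1026
    C-H: 10 × 409 = 4090
    Cl-Cl: 1 × 240 = 240
    Σ(broken) = 5356 kJ
  Bonds formed (products):
    C-C: 3 × 342 = 1026
    C-Cl: 1 × 316 = 316
    C-H: 9 × 409 = 3681
    H-Cl: 1 × 420 = 420
    Σ(formed) = 5443 kJ
  ΔH_I = 5356 − 5443 = −87 kJ
Reaction II:
  Bonds broken (reactants):
    C≡C: 1 × 828 = 828
    C-C: 1 × 342 = 342
    C-H: 4 × 409 = 1636
    H-H: 2 × 443 = 886
    Σ(broken) = 3692 kJ
  Bonds formed (products):
    C-C: 2 × 342 = 684
    C-H: 8 × 409 = 3272
    Σ(formed) = 3956 kJ
  ΔH_II = 3692 − 3956 = −264 kJ
ΔH_I − ΔH_II = +177 kJ, so reaction II has the more negative ΔH; |ΔH_I − ΔH_II| = 177 kJ.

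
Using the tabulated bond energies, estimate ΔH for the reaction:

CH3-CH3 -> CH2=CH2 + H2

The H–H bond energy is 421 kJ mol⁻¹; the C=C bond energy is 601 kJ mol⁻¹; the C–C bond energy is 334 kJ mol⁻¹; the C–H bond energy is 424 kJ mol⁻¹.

ΔH ≈ +160 kJ

Bonds broken (reactants):
  C–C: 1 × 334 = 334
  C–H: 6 × 424 = 2544
  Σ(broken) = 2878 kJ
Bonds formed (products):
  C–H: 4 × 424 = 1696
  C=C: 1 × 601 = 601
  H–H: 1 × 421 = 421
  Σ(formed) = 2718 kJ
ΔH = Σ(broken) − Σ(formed) = 2878 − 2718 = +160 kJ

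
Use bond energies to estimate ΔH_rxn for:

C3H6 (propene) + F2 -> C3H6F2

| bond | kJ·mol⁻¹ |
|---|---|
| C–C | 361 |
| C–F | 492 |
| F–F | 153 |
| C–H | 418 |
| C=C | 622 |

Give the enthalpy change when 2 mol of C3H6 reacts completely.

ΔH = −1140 kJ

Bonds broken (reactants):
  C–C: 1 × 361 = 361
  C–H: 6 × 418 = 2508
  C=C: 1 × 622 = 622
  F–F: 1 × 153 = 153
  Σ(broken) = 3644 kJ
Bonds formed (products):
  C–C: 2 × 361 = 722
  C–F: 2 × 492 = 984
  C–H: 6 × 418 = 2508
  Σ(formed) = 4214 kJ
ΔH = Σ(broken) − Σ(formed) = 3644 − 4214 = −570 kJ
For 2× the reaction as written: 2 × (−570) = −1140 kJ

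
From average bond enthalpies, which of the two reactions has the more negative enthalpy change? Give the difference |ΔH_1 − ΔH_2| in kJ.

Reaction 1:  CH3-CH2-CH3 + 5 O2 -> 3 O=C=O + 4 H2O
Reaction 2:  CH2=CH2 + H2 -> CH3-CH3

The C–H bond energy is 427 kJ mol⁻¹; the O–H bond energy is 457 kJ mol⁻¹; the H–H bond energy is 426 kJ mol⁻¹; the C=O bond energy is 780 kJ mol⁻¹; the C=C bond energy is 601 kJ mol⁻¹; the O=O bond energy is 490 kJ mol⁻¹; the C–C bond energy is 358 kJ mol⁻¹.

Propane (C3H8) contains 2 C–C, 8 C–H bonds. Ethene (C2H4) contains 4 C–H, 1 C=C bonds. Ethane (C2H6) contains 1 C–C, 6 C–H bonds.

Reaction 1:
  Bonds broken (reactants):
    C–C: 2 × 358 = 716
    C–H: 8 × 427 = 3416
    O=O: 5 × 490 = 2450
    Σ(broken) = 6582 kJ
  Bonds formed (products):
    C=O: 6 × 780 = 4680
    O–H: 8 × 457 = 3656
    Σ(formed) = 8336 kJ
  ΔH_1 = 6582 − 8336 = −1754 kJ
Reaction 2:
  Bonds broken (reactants):
    C–H: 4 × 427 = 1708
    C=C: 1 × 601 = 601
    H–H: 1 × 426 = 426
    Σ(broken) = 2735 kJ
  Bonds formed (products):
    C–C: 1 × 358 = 358
    C–H: 6 × 427 = 2562
    Σ(formed) = 2920 kJ
  ΔH_2 = 2735 − 2920 = −185 kJ
ΔH_1 − ΔH_2 = −1569 kJ, so reaction 1 has the more negative ΔH; |ΔH_1 − ΔH_2| = 1569 kJ.

Reaction 1, by 1569 kJ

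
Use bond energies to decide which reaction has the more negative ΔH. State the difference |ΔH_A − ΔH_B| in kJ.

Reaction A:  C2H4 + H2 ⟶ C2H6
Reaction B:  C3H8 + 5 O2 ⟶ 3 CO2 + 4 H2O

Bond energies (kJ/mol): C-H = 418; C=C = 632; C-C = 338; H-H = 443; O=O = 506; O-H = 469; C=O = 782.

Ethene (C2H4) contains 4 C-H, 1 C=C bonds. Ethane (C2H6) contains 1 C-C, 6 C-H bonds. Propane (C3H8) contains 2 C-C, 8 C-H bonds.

Reaction A:
  Bonds broken (reactants):
    C-H: 4 × 418 = 1672
    C=C: 1 × 632 = 632
    H-H: 1 × 443 = 443
    Σ(broken) = 2747 kJ
  Bonds formed (products):
    C-C: 1 × 338 = 338
    C-H: 6 × 418 = 2508
    Σ(formed) = 2846 kJ
  ΔH_A = 2747 − 2846 = −99 kJ
Reaction B:
  Bonds broken (reactants):
    C-C: 2 × 338 = 676
    C-H: 8 × 418 = 3344
    O=O: 5 × 506 = 2530
    Σ(broken) = 6550 kJ
  Bonds formed (products):
    C=O: 6 × 782 = 4692
    O-H: 8 × 469 = 3752
    Σ(formed) = 8444 kJ
  ΔH_B = 6550 − 8444 = −1894 kJ
ΔH_A − ΔH_B = +1795 kJ, so reaction B has the more negative ΔH; |ΔH_A − ΔH_B| = 1795 kJ.

Reaction B, by 1795 kJ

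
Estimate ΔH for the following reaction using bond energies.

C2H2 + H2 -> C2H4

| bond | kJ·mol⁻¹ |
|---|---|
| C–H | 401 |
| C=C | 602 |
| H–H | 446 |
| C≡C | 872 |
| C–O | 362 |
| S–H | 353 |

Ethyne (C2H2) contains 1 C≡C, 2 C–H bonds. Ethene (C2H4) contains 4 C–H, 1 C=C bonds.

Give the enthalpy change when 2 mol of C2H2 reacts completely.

ΔH = −172 kJ

Bonds broken (reactants):
  C≡C: 1 × 872 = 872
  C–H: 2 × 401 = 802
  H–H: 1 × 446 = 446
  Σ(broken) = 2120 kJ
Bonds formed (products):
  C–H: 4 × 401 = 1604
  C=C: 1 × 602 = 602
  Σ(formed) = 2206 kJ
ΔH = Σ(broken) − Σ(formed) = 2120 − 2206 = −86 kJ
For 2× the reaction as written: 2 × (−86) = −172 kJ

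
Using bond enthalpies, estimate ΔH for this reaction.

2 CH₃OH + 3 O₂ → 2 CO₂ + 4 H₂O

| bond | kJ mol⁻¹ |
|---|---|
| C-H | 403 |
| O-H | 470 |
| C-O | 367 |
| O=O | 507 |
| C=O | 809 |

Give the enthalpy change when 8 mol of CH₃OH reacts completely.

ΔH = −5532 kJ

Bonds broken (reactants):
  C-H: 6 × 403 = 2418
  C-O: 2 × 367 = 734
  O-H: 2 × 470 = 940
  O=O: 3 × 507 = 1521
  Σ(broken) = 5613 kJ
Bonds formed (products):
  C=O: 4 × 809 = 3236
  O-H: 8 × 470 = 3760
  Σ(formed) = 6996 kJ
ΔH = Σ(broken) − Σ(formed) = 5613 − 6996 = −1383 kJ
For 4× the reaction as written: 4 × (−1383) = −5532 kJ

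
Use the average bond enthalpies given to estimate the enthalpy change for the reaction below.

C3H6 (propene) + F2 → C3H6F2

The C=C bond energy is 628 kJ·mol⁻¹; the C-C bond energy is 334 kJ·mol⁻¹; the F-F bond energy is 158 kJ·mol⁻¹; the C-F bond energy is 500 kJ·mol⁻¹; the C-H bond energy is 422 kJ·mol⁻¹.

ΔH ≈ −548 kJ

Bonds broken (reactants):
  C-C: 1 × 334 = 334
  C-H: 6 × 422 = 2532
  C=C: 1 × 628 = 628
  F-F: 1 × 158 = 158
  Σ(broken) = 3652 kJ
Bonds formed (products):
  C-C: 2 × 334 = 668
  C-F: 2 × 500 = 1000
  C-H: 6 × 422 = 2532
  Σ(formed) = 4200 kJ
ΔH = Σ(broken) − Σ(formed) = 3652 − 4200 = −548 kJ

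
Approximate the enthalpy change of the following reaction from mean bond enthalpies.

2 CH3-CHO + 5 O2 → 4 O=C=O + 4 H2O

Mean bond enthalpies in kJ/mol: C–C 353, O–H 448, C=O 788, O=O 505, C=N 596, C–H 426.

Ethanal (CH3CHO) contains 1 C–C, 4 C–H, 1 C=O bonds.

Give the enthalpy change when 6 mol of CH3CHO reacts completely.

Bonds broken (reactants):
  C–C: 2 × 353 = 706
  C–H: 8 × 426 = 3408
  C=O: 2 × 788 = 1576
  O=O: 5 × 505 = 2525
  Σ(broken) = 8215 kJ
Bonds formed (products):
  C=O: 8 × 788 = 6304
  O–H: 8 × 448 = 3584
  Σ(formed) = 9888 kJ
ΔH = Σ(broken) − Σ(formed) = 8215 − 9888 = −1673 kJ
For 3× the reaction as written: 3 × (−1673) = −5019 kJ

ΔH = −5019 kJ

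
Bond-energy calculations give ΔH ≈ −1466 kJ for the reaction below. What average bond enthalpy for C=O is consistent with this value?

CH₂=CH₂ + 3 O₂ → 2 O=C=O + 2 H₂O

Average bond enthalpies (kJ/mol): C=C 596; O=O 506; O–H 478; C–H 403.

D(C=O) ≈ 820 kJ/mol

Let D be the C=O bond energy.
Σ(broken) = 4×403 + 1×596 + 3×506 = 3726
Σ(formed) = 4×D + 4×478 = 1912 + 4D
ΔH = Σ(broken) − Σ(formed) = (3726) − (1912 + 4D) = +1814 − 4D
Setting this equal to −1466 kJ gives 4D = 3280, so D = 820 kJ/mol.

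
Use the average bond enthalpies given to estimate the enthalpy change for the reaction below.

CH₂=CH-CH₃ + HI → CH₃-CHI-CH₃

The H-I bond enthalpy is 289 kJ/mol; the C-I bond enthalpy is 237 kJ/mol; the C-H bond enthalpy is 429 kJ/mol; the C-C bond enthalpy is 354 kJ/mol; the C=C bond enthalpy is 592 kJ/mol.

Bonds broken (reactants):
  C-C: 1 × 354 = 354
  C-H: 6 × 429 = 2574
  C=C: 1 × 592 = 592
  H-I: 1 × 289 = 289
  Σ(broken) = 3809 kJ
Bonds formed (products):
  C-C: 2 × 354 = 708
  C-H: 7 × 429 = 3003
  C-I: 1 × 237 = 237
  Σ(formed) = 3948 kJ
ΔH = Σ(broken) − Σ(formed) = 3809 − 3948 = −139 kJ

ΔH ≈ −139 kJ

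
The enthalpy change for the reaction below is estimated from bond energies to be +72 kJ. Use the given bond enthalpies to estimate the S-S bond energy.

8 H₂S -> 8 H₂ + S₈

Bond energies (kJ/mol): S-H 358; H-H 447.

Let D be the S-S bond energy.
Σ(broken) = 16×358 = 5728
Σ(formed) = 8×447 + 8×D = 3576 + 8D
ΔH = Σ(broken) − Σ(formed) = (5728) − (3576 + 8D) = +2152 − 8D
Setting this equal to +72 kJ gives 8D = 2080, so D = 260 kJ/mol.

D(S-S) ≈ 260 kJ/mol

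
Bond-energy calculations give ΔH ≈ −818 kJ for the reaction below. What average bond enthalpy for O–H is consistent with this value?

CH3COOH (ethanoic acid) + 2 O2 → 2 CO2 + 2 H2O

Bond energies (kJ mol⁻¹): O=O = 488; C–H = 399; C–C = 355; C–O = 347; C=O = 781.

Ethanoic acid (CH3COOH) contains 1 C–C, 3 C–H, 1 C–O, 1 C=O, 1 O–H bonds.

D(O–H) ≈ 450 kJ/mol

Let D be the O–H bond energy.
Σ(broken) = 1×355 + 3×399 + 1×347 + 1×781 + 1×D + 2×488 = 3656 + D
Σ(formed) = 4×781 + 4×D = 3124 + 4D
ΔH = Σ(broken) − Σ(formed) = (3656 + D) − (3124 + 4D) = +532 − 3D
Setting this equal to −818 kJ gives 3D = 1350, so D = 450 kJ/mol.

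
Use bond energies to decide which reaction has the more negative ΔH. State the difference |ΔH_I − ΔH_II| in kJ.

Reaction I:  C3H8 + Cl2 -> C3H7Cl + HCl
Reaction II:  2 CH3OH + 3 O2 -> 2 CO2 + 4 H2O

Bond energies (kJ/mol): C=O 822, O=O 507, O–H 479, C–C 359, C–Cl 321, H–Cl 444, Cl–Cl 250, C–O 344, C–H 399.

Reaction I:
  Bonds broken (reactants):
    C–C: 2 × 359 = 718
    C–H: 8 × 399 = 3192
    Cl–Cl: 1 × 250 = 250
    Σ(broken) = 4160 kJ
  Bonds formed (products):
    C–C: 2 × 359 = 718
    C–Cl: 1 × 321 = 321
    C–H: 7 × 399 = 2793
    H–Cl: 1 × 444 = 444
    Σ(formed) = 4276 kJ
  ΔH_I = 4160 − 4276 = −116 kJ
Reaction II:
  Bonds broken (reactants):
    C–H: 6 × 399 = 2394
    C–O: 2 × 344 = 688
    O–H: 2 × 479 = 958
    O=O: 3 × 507 = 1521
    Σ(broken) = 5561 kJ
  Bonds formed (products):
    C=O: 4 × 822 = 3288
    O–H: 8 × 479 = 3832
    Σ(formed) = 7120 kJ
  ΔH_II = 5561 − 7120 = −1559 kJ
ΔH_I − ΔH_II = +1443 kJ, so reaction II has the more negative ΔH; |ΔH_I − ΔH_II| = 1443 kJ.

Reaction II, by 1443 kJ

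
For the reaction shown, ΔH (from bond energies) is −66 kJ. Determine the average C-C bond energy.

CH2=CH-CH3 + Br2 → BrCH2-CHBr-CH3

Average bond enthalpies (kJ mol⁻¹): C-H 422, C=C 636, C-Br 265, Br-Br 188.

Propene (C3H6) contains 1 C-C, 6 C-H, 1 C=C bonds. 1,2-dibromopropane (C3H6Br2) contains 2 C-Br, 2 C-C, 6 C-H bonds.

D(C-C) ≈ 360 kJ/mol

Let D be the C-C bond energy.
Σ(broken) = 1×188 + 1×D + 6×422 + 1×636 = 3356 + D
Σ(formed) = 2×265 + 2×D + 6×422 = 3062 + 2D
ΔH = Σ(broken) − Σ(formed) = (3356 + D) − (3062 + 2D) = +294 − D
Setting this equal to −66 kJ gives D = 360 kJ/mol.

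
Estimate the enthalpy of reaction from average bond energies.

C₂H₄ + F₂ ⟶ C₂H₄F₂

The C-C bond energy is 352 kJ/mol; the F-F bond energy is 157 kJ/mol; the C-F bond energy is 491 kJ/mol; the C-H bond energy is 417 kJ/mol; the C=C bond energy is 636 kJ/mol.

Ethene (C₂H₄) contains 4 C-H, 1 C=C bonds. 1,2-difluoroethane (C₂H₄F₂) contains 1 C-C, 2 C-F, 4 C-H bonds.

Bonds broken (reactants):
  C-H: 4 × 417 = 1668
  C=C: 1 × 636 = 636
  F-F: 1 × 157 = 157
  Σ(broken) = 2461 kJ
Bonds formed (products):
  C-C: 1 × 352 = 352
  C-F: 2 × 491 = 982
  C-H: 4 × 417 = 1668
  Σ(formed) = 3002 kJ
ΔH = Σ(broken) − Σ(formed) = 2461 − 3002 = −541 kJ

ΔH ≈ −541 kJ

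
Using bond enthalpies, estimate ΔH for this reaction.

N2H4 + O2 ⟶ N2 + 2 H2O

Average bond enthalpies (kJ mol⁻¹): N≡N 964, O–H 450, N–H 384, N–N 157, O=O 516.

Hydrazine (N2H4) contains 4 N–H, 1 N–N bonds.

Bonds broken (reactants):
  N–H: 4 × 384 = 1536
  N–N: 1 × 157 = 157
  O=O: 1 × 516 = 516
  Σ(broken) = 2209 kJ
Bonds formed (products):
  N≡N: 1 × 964 = 964
  O–H: 4 × 450 = 1800
  Σ(formed) = 2764 kJ
ΔH = Σ(broken) − Σ(formed) = 2209 − 2764 = −555 kJ

ΔH ≈ −555 kJ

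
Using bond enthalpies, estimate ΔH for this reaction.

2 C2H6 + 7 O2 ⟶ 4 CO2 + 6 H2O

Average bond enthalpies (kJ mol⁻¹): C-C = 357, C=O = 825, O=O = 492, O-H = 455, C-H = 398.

Bonds broken (reactants):
  C-C: 2 × 357 = 714
  C-H: 12 × 398 = 4776
  O=O: 7 × 492 = 3444
  Σ(broken) = 8934 kJ
Bonds formed (products):
  C=O: 8 × 825 = 6600
  O-H: 12 × 455 = 5460
  Σ(formed) = 12060 kJ
ΔH = Σ(broken) − Σ(formed) = 8934 − 12060 = −3126 kJ

ΔH ≈ −3126 kJ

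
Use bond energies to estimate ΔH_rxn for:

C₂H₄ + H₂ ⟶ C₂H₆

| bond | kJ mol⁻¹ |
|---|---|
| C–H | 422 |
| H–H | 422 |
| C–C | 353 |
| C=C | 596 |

Bonds broken (reactants):
  C–H: 4 × 422 = 1688
  C=C: 1 × 596 = 596
  H–H: 1 × 422 = 422
  Σ(broken) = 2706 kJ
Bonds formed (products):
  C–C: 1 × 353 = 353
  C–H: 6 × 422 = 2532
  Σ(formed) = 2885 kJ
ΔH = Σ(broken) − Σ(formed) = 2706 − 2885 = −179 kJ

ΔH ≈ −179 kJ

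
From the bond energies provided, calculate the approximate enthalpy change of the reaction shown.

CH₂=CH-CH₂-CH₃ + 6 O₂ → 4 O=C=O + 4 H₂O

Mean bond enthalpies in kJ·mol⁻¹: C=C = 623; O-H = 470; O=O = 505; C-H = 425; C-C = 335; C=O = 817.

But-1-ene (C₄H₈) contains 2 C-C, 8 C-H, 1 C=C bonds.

Bonds broken (reactants):
  C-C: 2 × 335 = 670
  C-H: 8 × 425 = 3400
  C=C: 1 × 623 = 623
  O=O: 6 × 505 = 3030
  Σ(broken) = 7723 kJ
Bonds formed (products):
  C=O: 8 × 817 = 6536
  O-H: 8 × 470 = 3760
  Σ(formed) = 10296 kJ
ΔH = Σ(broken) − Σ(formed) = 7723 − 10296 = −2573 kJ

ΔH ≈ −2573 kJ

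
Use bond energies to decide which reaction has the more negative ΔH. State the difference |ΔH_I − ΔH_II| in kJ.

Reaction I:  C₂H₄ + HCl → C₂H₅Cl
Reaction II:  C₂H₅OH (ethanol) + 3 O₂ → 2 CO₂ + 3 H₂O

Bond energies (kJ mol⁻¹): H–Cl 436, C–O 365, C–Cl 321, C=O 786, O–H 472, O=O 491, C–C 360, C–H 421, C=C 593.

Reaction I:
  Bonds broken (reactants):
    C–H: 4 × 421 = 1684
    C=C: 1 × 593 = 593
    H–Cl: 1 × 436 = 436
    Σ(broken) = 2713 kJ
  Bonds formed (products):
    C–C: 1 × 360 = 360
    C–Cl: 1 × 321 = 321
    C–H: 5 × 421 = 2105
    Σ(formed) = 2786 kJ
  ΔH_I = 2713 − 2786 = −73 kJ
Reaction II:
  Bonds broken (reactants):
    C–C: 1 × 360 = 360
    C–H: 5 × 421 = 2105
    C–O: 1 × 365 = 365
    O–H: 1 × 472 = 472
    O=O: 3 × 491 = 1473
    Σ(broken) = 4775 kJ
  Bonds formed (products):
    C=O: 4 × 786 = 3144
    O–H: 6 × 472 = 2832
    Σ(formed) = 5976 kJ
  ΔH_II = 4775 − 5976 = −1201 kJ
ΔH_I − ΔH_II = +1128 kJ, so reaction II has the more negative ΔH; |ΔH_I − ΔH_II| = 1128 kJ.

Reaction II, by 1128 kJ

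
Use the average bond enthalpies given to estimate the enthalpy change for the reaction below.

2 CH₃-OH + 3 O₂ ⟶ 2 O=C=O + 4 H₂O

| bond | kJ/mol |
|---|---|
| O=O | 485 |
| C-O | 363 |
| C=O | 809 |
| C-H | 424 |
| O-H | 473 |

Bonds broken (reactants):
  C-H: 6 × 424 = 2544
  C-O: 2 × 363 = 726
  O-H: 2 × 473 = 946
  O=O: 3 × 485 = 1455
  Σ(broken) = 5671 kJ
Bonds formed (products):
  C=O: 4 × 809 = 3236
  O-H: 8 × 473 = 3784
  Σ(formed) = 7020 kJ
ΔH = Σ(broken) − Σ(formed) = 5671 − 7020 = −1349 kJ

ΔH ≈ −1349 kJ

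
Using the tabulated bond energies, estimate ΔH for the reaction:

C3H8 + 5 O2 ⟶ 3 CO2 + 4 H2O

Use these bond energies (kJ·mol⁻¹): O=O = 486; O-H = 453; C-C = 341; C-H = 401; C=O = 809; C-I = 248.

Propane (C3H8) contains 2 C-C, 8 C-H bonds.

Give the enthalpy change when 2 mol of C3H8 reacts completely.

Bonds broken (reactants):
  C-C: 2 × 341 = 682
  C-H: 8 × 401 = 3208
  O=O: 5 × 486 = 2430
  Σ(broken) = 6320 kJ
Bonds formed (products):
  C=O: 6 × 809 = 4854
  O-H: 8 × 453 = 3624
  Σ(formed) = 8478 kJ
ΔH = Σ(broken) − Σ(formed) = 6320 − 8478 = −2158 kJ
For 2× the reaction as written: 2 × (−2158) = −4316 kJ

ΔH = −4316 kJ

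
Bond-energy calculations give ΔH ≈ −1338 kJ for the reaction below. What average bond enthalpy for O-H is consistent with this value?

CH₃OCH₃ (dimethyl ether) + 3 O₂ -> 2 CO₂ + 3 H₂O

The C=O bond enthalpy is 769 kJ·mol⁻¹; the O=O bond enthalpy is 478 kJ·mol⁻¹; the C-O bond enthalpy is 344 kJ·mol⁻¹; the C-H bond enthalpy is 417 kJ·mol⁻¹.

D(O-H) ≈ 481 kJ/mol

Let D be the O-H bond energy.
Σ(broken) = 6×417 + 2×344 + 3×478 = 4624
Σ(formed) = 4×769 + 6×D = 3076 + 6D
ΔH = Σ(broken) − Σ(formed) = (4624) − (3076 + 6D) = +1548 − 6D
Setting this equal to −1338 kJ gives 6D = 2886, so D = 481 kJ/mol.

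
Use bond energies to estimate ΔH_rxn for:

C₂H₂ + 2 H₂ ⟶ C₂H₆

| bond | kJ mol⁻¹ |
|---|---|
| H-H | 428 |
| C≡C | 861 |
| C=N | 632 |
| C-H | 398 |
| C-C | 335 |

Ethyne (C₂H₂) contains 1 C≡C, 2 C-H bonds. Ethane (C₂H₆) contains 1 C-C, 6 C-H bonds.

ΔH ≈ −210 kJ

Bonds broken (reactants):
  C≡C: 1 × 861 = 861
  C-H: 2 × 398 = 796
  H-H: 2 × 428 = 856
  Σ(broken) = 2513 kJ
Bonds formed (products):
  C-C: 1 × 335 = 335
  C-H: 6 × 398 = 2388
  Σ(formed) = 2723 kJ
ΔH = Σ(broken) − Σ(formed) = 2513 − 2723 = −210 kJ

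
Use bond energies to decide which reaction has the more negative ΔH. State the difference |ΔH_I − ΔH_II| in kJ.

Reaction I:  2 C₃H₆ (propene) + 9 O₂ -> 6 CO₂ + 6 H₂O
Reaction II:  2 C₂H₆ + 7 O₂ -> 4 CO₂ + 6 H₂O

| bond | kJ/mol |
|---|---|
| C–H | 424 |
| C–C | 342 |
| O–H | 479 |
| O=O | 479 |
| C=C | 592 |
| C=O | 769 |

Reaction I:
  Bonds broken (reactants):
    C–C: 2 × 342 = 684
    C–H: 12 × 424 = 5088
    C=C: 2 × 592 = 1184
    O=O: 9 × 479 = 4311
    Σ(broken) = 11267 kJ
  Bonds formed (products):
    C=O: 12 × 769 = 9228
    O–H: 12 × 479 = 5748
    Σ(formed) = 14976 kJ
  ΔH_I = 11267 − 14976 = −3709 kJ
Reaction II:
  Bonds broken (reactants):
    C–C: 2 × 342 = 684
    C–H: 12 × 424 = 5088
    O=O: 7 × 479 = 3353
    Σ(broken) = 9125 kJ
  Bonds formed (products):
    C=O: 8 × 769 = 6152
    O–H: 12 × 479 = 5748
    Σ(formed) = 11900 kJ
  ΔH_II = 9125 − 11900 = −2775 kJ
ΔH_I − ΔH_II = −934 kJ, so reaction I has the more negative ΔH; |ΔH_I − ΔH_II| = 934 kJ.

Reaction I, by 934 kJ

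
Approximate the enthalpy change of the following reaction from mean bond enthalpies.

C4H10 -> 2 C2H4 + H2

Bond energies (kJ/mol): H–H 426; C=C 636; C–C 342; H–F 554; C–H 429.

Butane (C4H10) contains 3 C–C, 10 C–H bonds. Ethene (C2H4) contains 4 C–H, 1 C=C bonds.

Bonds broken (reactants):
  C–C: 3 × 342 = 1026
  C–H: 10 × 429 = 4290
  Σ(broken) = 5316 kJ
Bonds formed (products):
  C–H: 8 × 429 = 3432
  C=C: 2 × 636 = 1272
  H–H: 1 × 426 = 426
  Σ(formed) = 5130 kJ
ΔH = Σ(broken) − Σ(formed) = 5316 − 5130 = +186 kJ

ΔH ≈ +186 kJ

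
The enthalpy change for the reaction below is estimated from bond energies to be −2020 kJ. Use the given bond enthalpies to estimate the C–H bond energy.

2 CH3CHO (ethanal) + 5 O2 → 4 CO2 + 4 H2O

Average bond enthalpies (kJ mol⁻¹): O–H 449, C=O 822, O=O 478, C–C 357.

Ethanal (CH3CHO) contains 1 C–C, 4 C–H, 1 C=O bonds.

Let D be the C–H bond energy.
Σ(broken) = 2×357 + 8×D + 2×822 + 5×478 = 4748 + 8D
Σ(formed) = 8×822 + 8×449 = 10168
ΔH = Σ(broken) − Σ(formed) = (4748 + 8D) − (10168) = −5420 + 8D
Setting this equal to −2020 kJ gives 8D = 3400, so D = 425 kJ/mol.

D(C–H) ≈ 425 kJ/mol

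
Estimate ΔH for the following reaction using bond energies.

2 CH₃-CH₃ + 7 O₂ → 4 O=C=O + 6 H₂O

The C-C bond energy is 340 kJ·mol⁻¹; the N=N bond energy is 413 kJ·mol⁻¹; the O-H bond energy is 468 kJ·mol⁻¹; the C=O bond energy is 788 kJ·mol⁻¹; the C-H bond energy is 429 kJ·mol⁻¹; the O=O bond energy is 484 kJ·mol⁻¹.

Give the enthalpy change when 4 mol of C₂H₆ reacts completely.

Bonds broken (reactants):
  C-C: 2 × 340 = 680
  C-H: 12 × 429 = 5148
  O=O: 7 × 484 = 3388
  Σ(broken) = 9216 kJ
Bonds formed (products):
  C=O: 8 × 788 = 6304
  O-H: 12 × 468 = 5616
  Σ(formed) = 11920 kJ
ΔH = Σ(broken) − Σ(formed) = 9216 − 11920 = −2704 kJ
For 2× the reaction as written: 2 × (−2704) = −5408 kJ

ΔH = −5408 kJ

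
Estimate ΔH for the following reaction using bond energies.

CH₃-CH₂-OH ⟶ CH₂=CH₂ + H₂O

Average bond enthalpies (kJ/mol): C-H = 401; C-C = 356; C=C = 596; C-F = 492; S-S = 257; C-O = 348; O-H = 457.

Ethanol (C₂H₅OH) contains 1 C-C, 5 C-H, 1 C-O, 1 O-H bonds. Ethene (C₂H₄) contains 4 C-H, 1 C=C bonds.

Bonds broken (reactants):
  C-C: 1 × 356 = 356
  C-H: 5 × 401 = 2005
  C-O: 1 × 348 = 348
  O-H: 1 × 457 = 457
  Σ(broken) = 3166 kJ
Bonds formed (products):
  C-H: 4 × 401 = 1604
  C=C: 1 × 596 = 596
  O-H: 2 × 457 = 914
  Σ(formed) = 3114 kJ
ΔH = Σ(broken) − Σ(formed) = 3166 − 3114 = +52 kJ

ΔH ≈ +52 kJ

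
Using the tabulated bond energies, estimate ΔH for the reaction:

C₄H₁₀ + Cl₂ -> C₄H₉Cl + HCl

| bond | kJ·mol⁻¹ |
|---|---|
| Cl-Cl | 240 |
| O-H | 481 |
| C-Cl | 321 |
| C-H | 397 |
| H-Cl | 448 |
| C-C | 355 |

Bonds broken (reactants):
  C-C: 3 × 355 = 1065
  C-H: 10 × 397 = 3970
  Cl-Cl: 1 × 240 = 240
  Σ(broken) = 5275 kJ
Bonds formed (products):
  C-C: 3 × 355 = 1065
  C-Cl: 1 × 321 = 321
  C-H: 9 × 397 = 3573
  H-Cl: 1 × 448 = 448
  Σ(formed) = 5407 kJ
ΔH = Σ(broken) − Σ(formed) = 5275 − 5407 = −132 kJ

ΔH ≈ −132 kJ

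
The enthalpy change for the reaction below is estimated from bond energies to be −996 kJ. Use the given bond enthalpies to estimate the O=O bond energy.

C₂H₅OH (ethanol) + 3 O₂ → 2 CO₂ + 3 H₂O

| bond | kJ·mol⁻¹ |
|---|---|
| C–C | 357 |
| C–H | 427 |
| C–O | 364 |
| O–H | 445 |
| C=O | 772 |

Let D be the O=O bond energy.
Σ(broken) = 1×357 + 5×427 + 1×364 + 1×445 + 3×D = 3301 + 3D
Σ(formed) = 4×772 + 6×445 = 5758
ΔH = Σ(broken) − Σ(formed) = (3301 + 3D) − (5758) = −2457 + 3D
Setting this equal to −996 kJ gives 3D = 1461, so D = 487 kJ/mol.

D(O=O) ≈ 487 kJ/mol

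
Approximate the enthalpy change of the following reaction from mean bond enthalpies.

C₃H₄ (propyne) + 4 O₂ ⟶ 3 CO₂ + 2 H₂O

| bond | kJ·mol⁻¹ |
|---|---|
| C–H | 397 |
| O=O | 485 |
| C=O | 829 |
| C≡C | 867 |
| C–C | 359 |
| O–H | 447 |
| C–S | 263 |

ΔH ≈ −2008 kJ

Bonds broken (reactants):
  C≡C: 1 × 867 = 867
  C–C: 1 × 359 = 359
  C–H: 4 × 397 = 1588
  O=O: 4 × 485 = 1940
  Σ(broken) = 4754 kJ
Bonds formed (products):
  C=O: 6 × 829 = 4974
  O–H: 4 × 447 = 1788
  Σ(formed) = 6762 kJ
ΔH = Σ(broken) − Σ(formed) = 4754 − 6762 = −2008 kJ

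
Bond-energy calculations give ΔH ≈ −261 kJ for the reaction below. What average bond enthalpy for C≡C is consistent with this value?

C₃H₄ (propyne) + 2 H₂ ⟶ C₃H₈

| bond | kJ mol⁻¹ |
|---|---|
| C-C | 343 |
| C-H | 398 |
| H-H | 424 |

Let D be the C≡C bond energy.
Σ(broken) = 1×D + 1×343 + 4×398 + 2×424 = 2783 + D
Σ(formed) = 2×343 + 8×398 = 3870
ΔH = Σ(broken) − Σ(formed) = (2783 + D) − (3870) = −1087 + D
Setting this equal to −261 kJ gives D = 826 kJ/mol.

D(C≡C) ≈ 826 kJ/mol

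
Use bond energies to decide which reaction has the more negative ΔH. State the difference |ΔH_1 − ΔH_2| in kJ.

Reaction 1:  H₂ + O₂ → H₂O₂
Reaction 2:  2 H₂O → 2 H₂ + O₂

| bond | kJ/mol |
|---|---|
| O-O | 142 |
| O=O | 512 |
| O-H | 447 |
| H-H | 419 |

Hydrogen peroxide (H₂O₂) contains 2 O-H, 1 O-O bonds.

Reaction 1:
  Bonds broken (reactants):
    H-H: 1 × 419 = 419
    O=O: 1 × 512 = 512
    Σ(broken) = 931 kJ
  Bonds formed (products):
    O-H: 2 × 447 = 894
    O-O: 1 × 142 = 142
    Σ(formed) = 1036 kJ
  ΔH_1 = 931 − 1036 = −105 kJ
Reaction 2:
  Bonds broken (reactants):
    O-H: 4 × 447 = 1788
    Σ(broken) = 1788 kJ
  Bonds formed (products):
    H-H: 2 × 419 = 838
    O=O: 1 × 512 = 512
    Σ(formed) = 1350 kJ
  ΔH_2 = 1788 − 1350 = +438 kJ
ΔH_1 − ΔH_2 = −543 kJ, so reaction 1 has the more negative ΔH; |ΔH_1 − ΔH_2| = 543 kJ.

Reaction 1, by 543 kJ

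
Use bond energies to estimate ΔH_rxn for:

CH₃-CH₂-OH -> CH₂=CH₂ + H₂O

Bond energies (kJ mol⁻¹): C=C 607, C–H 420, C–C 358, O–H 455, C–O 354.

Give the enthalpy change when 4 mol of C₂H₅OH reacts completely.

Bonds broken (reactants):
  C–C: 1 × 358 = 358
  C–H: 5 × 420 = 2100
  C–O: 1 × 354 = 354
  O–H: 1 × 455 = 455
  Σ(broken) = 3267 kJ
Bonds formed (products):
  C–H: 4 × 420 = 1680
  C=C: 1 × 607 = 607
  O–H: 2 × 455 = 910
  Σ(formed) = 3197 kJ
ΔH = Σ(broken) − Σ(formed) = 3267 − 3197 = +70 kJ
For 4× the reaction as written: 4 × (+70) = +280 kJ

ΔH = +280 kJ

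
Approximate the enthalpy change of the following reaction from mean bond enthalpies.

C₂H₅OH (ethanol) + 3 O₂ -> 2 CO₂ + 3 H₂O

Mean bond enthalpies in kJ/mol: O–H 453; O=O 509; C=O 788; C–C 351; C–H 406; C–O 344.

Bonds broken (reactants):
  C–C: 1 × 351 = 351
  C–H: 5 × 406 = 2030
  C–O: 1 × 344 = 344
  O–H: 1 × 453 = 453
  O=O: 3 × 509 = 1527
  Σ(broken) = 4705 kJ
Bonds formed (products):
  C=O: 4 × 788 = 3152
  O–H: 6 × 453 = 2718
  Σ(formed) = 5870 kJ
ΔH = Σ(broken) − Σ(formed) = 4705 − 5870 = −1165 kJ

ΔH ≈ −1165 kJ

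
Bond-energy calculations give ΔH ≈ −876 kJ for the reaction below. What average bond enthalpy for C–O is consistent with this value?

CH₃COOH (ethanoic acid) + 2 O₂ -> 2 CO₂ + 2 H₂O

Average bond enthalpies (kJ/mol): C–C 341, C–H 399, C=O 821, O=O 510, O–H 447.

Let D be the C–O bond energy.
Σ(broken) = 1×341 + 3×399 + 1×D + 1×821 + 1×447 + 2×510 = 3826 + D
Σ(formed) = 4×821 + 4×447 = 5072
ΔH = Σ(broken) − Σ(formed) = (3826 + D) − (5072) = −1246 + D
Setting this equal to −876 kJ gives D = 370 kJ/mol.

D(C–O) ≈ 370 kJ/mol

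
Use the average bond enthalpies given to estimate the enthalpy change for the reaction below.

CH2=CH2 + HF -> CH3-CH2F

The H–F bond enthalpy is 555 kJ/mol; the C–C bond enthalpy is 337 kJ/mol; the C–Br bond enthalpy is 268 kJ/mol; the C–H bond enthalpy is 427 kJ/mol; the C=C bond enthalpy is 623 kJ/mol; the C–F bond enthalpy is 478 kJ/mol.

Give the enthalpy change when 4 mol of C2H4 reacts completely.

Bonds broken (reactants):
  C–H: 4 × 427 = 1708
  C=C: 1 × 623 = 623
  H–F: 1 × 555 = 555
  Σ(broken) = 2886 kJ
Bonds formed (products):
  C–C: 1 × 337 = 337
  C–F: 1 × 478 = 478
  C–H: 5 × 427 = 2135
  Σ(formed) = 2950 kJ
ΔH = Σ(broken) − Σ(formed) = 2886 − 2950 = −64 kJ
For 4× the reaction as written: 4 × (−64) = −256 kJ

ΔH = −256 kJ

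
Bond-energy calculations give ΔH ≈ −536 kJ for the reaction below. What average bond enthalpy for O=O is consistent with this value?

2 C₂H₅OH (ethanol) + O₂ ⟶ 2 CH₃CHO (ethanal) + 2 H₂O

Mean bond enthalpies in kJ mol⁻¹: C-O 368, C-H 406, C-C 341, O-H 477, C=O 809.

D(O=O) ≈ 488 kJ/mol

Let D be the O=O bond energy.
Σ(broken) = 2×341 + 10×406 + 2×368 + 2×477 + 1×D = 6432 + D
Σ(formed) = 2×341 + 8×406 + 2×809 + 4×477 = 7456
ΔH = Σ(broken) − Σ(formed) = (6432 + D) − (7456) = −1024 + D
Setting this equal to −536 kJ gives D = 488 kJ/mol.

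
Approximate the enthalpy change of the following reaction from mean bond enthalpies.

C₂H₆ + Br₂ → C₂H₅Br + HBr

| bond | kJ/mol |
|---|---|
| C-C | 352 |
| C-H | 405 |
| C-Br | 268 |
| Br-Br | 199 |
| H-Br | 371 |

Bonds broken (reactants):
  Br-Br: 1 × 199 = 199
  C-C: 1 × 352 = 352
  C-H: 6 × 405 = 2430
  Σ(broken) = 2981 kJ
Bonds formed (products):
  C-Br: 1 × 268 = 268
  C-C: 1 × 352 = 352
  C-H: 5 × 405 = 2025
  H-Br: 1 × 371 = 371
  Σ(formed) = 3016 kJ
ΔH = Σ(broken) − Σ(formed) = 2981 − 3016 = −35 kJ

ΔH ≈ −35 kJ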